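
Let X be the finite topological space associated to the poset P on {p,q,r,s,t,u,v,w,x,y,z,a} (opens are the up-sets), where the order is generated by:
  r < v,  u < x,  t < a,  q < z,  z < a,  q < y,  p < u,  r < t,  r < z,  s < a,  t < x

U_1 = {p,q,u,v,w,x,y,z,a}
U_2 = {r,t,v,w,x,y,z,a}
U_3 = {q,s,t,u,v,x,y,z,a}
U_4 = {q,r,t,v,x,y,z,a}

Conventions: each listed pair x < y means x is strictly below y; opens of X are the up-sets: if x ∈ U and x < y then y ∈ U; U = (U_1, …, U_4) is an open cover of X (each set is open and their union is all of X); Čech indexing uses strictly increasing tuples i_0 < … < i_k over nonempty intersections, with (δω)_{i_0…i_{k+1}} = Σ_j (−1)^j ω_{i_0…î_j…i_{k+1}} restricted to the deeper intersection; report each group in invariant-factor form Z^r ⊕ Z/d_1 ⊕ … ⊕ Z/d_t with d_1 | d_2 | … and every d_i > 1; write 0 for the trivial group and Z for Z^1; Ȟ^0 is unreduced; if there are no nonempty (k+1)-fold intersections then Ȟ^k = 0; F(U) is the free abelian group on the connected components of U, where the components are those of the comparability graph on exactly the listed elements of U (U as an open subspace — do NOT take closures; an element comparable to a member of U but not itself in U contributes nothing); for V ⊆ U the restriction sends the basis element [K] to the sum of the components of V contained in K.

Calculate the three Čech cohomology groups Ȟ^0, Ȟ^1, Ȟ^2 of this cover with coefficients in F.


nonempty overlaps:
  U12={v,w,x,y,z,a} U13={q,u,v,x,y,z,a} U14={q,v,x,y,z,a} U23={t,v,x,y,z,a} U24={r,t,v,x,y,z,a} U34={q,t,v,x,y,z,a}
  U123={v,x,y,z,a} U124={v,x,y,z,a} U134={q,v,x,y,z,a} U234={t,v,x,y,z,a}
  U1234={v,x,y,z,a}
components per intersection:
  U1: {p,u,x} {q,y,z,a} {v} {w}
  U2: {r,t,v,x,z,a} {w} {y}
  U3: {q,s,t,u,x,y,z,a} {v}
  U4: {q,r,t,v,x,y,z,a}
  U12: {v} {w} {x} {y} {z,a}
  U13: {q,y,z,a} {u,x} {v}
  U14: {q,y,z,a} {v} {x}
  U23: {t,x,z,a} {v} {y}
  U24: {r,t,v,x,z,a} {y}
  U34: {q,t,x,y,z,a} {v}
  U123: {v} {x} {y} {z,a}
  U124: {v} {x} {y} {z,a}
  U134: {q,y,z,a} {v} {x}
  U234: {t,x,z,a} {v} {y}
  U1234: {v} {x} {y} {z,a}
C dims 10,18,14,4; δ0: rk 8, SNF 1^8; δ1: rk 10, SNF 1^10; δ2: rk 4, SNF 1^4
degree 0: 10−8−0 = 2 → Ȟ^0 ≅ Z^2
degree 1: 18−10−8 = 0 → Ȟ^1 ≅ 0
degree 2: 14−4−10 = 0 → Ȟ^2 ≅ 0

Ȟ^0(U;F) ≅ Z^2,  Ȟ^1(U;F) ≅ 0,  Ȟ^2(U;F) ≅ 0


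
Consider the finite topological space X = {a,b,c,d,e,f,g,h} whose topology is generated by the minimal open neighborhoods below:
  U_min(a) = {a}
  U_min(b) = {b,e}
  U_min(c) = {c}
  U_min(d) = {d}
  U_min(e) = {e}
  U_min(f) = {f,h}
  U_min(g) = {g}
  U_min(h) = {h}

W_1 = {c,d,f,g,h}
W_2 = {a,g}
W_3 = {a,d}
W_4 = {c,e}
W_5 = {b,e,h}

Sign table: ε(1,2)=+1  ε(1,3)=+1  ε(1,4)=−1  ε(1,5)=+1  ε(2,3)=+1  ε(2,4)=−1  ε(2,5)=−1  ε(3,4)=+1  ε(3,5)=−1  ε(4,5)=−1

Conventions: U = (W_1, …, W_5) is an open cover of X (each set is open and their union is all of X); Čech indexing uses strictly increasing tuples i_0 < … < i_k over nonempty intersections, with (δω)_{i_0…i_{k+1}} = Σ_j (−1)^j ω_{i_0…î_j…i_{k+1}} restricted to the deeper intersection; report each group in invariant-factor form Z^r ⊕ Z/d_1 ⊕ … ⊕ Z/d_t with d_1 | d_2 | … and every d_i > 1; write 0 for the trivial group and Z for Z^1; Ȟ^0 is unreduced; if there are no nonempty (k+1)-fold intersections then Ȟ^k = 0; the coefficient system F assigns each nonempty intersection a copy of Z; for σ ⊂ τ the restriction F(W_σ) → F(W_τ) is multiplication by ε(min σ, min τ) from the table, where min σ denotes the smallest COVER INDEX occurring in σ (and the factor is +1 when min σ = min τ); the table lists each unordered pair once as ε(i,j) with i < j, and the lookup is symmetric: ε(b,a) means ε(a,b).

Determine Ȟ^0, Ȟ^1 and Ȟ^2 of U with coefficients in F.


Ȟ^0(U;F) ≅ Z,  Ȟ^1(U;F) ≅ Z^2,  Ȟ^2(U;F) ≅ 0

nerve simplices:
  W12={g} W13={d} W14={c} W15={h} W23={a} W45={e}
C dims 5,6; δ0: rk 4, SNF 1^4
degree 0: 5−4−0 = 1 → Ȟ^0 ≅ Z
degree 1: 6−0−4 = 2 → Ȟ^1 ≅ Z^2
degree 2: 0−0−0 = 0 → Ȟ^2 ≅ 0


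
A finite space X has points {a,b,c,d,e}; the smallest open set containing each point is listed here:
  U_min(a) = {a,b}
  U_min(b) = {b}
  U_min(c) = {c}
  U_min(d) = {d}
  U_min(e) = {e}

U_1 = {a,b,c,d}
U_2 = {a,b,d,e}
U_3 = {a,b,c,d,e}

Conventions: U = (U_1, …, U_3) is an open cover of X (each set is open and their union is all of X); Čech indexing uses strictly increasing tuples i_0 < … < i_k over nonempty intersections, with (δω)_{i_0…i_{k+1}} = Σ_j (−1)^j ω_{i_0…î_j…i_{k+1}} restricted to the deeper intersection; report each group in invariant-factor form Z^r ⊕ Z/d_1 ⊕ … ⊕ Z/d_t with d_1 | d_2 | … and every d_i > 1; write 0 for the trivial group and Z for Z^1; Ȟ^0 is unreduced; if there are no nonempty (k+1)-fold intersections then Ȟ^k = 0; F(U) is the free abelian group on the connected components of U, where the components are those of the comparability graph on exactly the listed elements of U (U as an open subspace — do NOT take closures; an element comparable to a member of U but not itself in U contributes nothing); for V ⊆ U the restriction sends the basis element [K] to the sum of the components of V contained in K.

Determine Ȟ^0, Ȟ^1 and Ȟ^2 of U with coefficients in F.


nonempty overlaps:
  U12={a,b,d} U13={a,b,c,d} U23={a,b,d,e}
  U123={a,b,d}
components per intersection:
  U1: {a,b} {c} {d}
  U2: {a,b} {d} {e}
  U3: {a,b} {c} {d} {e}
  U12: {a,b} {d}
  U13: {a,b} {c} {d}
  U23: {a,b} {d} {e}
  U123: {a,b} {d}
C dims 10,8,2; δ0: rk 6, SNF 1^6; δ1: rk 2, SNF 1^2
degree 0: 10−6−0 = 4 → Ȟ^0 ≅ Z^4
degree 1: 8−2−6 = 0 → Ȟ^1 ≅ 0
degree 2: 2−0−2 = 0 → Ȟ^2 ≅ 0

Ȟ^0(U;F) ≅ Z^4,  Ȟ^1(U;F) ≅ 0,  Ȟ^2(U;F) ≅ 0


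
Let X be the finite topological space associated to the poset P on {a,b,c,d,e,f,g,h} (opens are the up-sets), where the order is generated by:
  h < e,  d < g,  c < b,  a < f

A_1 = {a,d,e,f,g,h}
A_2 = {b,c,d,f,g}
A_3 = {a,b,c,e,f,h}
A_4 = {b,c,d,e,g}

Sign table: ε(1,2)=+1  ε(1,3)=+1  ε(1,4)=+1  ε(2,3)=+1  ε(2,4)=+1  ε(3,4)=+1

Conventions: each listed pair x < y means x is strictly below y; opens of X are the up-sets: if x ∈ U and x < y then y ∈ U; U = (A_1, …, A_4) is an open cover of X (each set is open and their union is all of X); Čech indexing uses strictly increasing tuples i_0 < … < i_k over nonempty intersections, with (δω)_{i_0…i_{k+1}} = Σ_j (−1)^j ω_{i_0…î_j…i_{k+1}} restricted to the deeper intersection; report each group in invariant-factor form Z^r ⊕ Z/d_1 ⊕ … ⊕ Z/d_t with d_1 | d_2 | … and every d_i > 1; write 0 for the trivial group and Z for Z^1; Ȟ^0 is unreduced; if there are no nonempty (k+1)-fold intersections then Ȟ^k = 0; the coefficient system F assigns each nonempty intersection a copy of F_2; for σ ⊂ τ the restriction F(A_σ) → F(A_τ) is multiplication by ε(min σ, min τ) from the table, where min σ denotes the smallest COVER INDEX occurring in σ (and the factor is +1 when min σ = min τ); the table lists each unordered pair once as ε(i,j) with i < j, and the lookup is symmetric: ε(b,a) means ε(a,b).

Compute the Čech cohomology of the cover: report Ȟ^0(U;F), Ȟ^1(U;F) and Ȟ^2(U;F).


Ȟ^0 = Z/2, Ȟ^1 = 0, Ȟ^2 = Z/2

nerve simplices:
  A12={d,f,g} A13={a,e,f,h} A14={d,e,g} A23={b,c,f} A24={b,c,d,g} A34={b,c,e}
  A123={f} A124={d,g} A134={e} A234={b,c}
C dims 4,6,4; δ0: rk_F2 3; δ1: rk_F2 3
degree 0: 4−3−0 = 1 → Ȟ^0 ≅ Z/2
degree 1: 6−3−3 = 0 → Ȟ^1 ≅ 0
degree 2: 4−0−3 = 1 → Ȟ^2 ≅ Z/2


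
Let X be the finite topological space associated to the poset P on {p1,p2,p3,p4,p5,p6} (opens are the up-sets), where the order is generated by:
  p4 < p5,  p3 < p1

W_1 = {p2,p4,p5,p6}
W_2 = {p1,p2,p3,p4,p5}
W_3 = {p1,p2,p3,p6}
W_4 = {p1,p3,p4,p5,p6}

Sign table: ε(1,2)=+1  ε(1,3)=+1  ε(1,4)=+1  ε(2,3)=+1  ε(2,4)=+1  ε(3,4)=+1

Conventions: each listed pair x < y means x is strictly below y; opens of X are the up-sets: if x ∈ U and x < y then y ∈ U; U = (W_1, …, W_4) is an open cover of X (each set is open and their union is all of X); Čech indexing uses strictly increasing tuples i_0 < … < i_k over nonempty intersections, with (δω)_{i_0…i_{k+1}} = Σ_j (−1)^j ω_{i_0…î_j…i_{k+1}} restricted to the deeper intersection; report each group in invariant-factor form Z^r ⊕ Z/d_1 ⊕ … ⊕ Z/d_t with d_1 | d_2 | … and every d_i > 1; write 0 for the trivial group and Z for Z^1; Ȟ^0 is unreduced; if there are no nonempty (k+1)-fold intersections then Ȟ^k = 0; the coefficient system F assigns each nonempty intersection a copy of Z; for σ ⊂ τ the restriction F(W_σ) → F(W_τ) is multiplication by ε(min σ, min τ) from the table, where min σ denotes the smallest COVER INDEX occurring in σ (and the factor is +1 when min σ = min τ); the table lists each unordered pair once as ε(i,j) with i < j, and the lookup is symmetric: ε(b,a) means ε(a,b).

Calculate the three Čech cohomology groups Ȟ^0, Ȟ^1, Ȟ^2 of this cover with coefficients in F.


Ȟ^0(U;F) ≅ Z,  Ȟ^1(U;F) ≅ 0,  Ȟ^2(U;F) ≅ Z

intersection data:
  W12={p2,p4,p5} W13={p2,p6} W14={p4,p5,p6} W23={p1,p2,p3} W24={p1,p3,p4,p5} W34={p1,p3,p6}
  W123={p2} W124={p4,p5} W134={p6} W234={p1,p3}
C dims 4,6,4; δ0: rk 3, SNF 1^3; δ1: rk 3, SNF 1^3
Ȟ^0 = (4 − 3) − 0 = 1, so Ȟ^0 ≅ Z
Ȟ^1 = (6 − 3) − 3 = 0, so Ȟ^1 ≅ 0
Ȟ^2 = (4 − 0) − 3 = 1, so Ȟ^2 ≅ Z


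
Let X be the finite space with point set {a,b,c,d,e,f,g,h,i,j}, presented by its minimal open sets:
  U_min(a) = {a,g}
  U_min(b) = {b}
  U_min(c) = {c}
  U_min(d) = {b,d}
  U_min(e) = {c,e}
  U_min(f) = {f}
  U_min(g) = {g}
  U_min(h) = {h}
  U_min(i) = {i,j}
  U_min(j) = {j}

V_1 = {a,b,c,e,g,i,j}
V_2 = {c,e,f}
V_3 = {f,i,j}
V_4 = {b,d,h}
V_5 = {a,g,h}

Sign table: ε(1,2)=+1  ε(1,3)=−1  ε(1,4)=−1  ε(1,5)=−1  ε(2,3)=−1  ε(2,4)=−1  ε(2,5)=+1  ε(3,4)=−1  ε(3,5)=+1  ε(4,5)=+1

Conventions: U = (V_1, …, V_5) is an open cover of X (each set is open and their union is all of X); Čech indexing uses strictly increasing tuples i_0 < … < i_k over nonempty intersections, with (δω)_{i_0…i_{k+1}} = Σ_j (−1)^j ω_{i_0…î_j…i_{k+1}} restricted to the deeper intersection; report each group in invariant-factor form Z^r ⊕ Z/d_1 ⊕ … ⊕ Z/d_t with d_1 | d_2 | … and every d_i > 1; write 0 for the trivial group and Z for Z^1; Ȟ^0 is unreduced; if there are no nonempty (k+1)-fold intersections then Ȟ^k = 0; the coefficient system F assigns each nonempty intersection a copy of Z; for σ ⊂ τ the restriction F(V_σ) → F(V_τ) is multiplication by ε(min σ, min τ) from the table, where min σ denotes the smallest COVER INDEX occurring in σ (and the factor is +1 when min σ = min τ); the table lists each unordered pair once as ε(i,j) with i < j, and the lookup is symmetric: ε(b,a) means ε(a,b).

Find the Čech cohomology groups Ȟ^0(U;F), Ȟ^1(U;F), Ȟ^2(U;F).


nonempty intersections:
  V12={c,e} V13={i,j} V14={b} V15={a,g} V23={f} V45={h}
C dims 5,6; δ0: rk 4, SNF 1^4
Ȟ^0: (5−4)−0=1 ⇒ Z
Ȟ^1: (6−0)−4=2 ⇒ Z^2
Ȟ^2: (0−0)−0=0 ⇒ 0

Ȟ^0 = Z; Ȟ^1 = Z^2; Ȟ^2 = 0


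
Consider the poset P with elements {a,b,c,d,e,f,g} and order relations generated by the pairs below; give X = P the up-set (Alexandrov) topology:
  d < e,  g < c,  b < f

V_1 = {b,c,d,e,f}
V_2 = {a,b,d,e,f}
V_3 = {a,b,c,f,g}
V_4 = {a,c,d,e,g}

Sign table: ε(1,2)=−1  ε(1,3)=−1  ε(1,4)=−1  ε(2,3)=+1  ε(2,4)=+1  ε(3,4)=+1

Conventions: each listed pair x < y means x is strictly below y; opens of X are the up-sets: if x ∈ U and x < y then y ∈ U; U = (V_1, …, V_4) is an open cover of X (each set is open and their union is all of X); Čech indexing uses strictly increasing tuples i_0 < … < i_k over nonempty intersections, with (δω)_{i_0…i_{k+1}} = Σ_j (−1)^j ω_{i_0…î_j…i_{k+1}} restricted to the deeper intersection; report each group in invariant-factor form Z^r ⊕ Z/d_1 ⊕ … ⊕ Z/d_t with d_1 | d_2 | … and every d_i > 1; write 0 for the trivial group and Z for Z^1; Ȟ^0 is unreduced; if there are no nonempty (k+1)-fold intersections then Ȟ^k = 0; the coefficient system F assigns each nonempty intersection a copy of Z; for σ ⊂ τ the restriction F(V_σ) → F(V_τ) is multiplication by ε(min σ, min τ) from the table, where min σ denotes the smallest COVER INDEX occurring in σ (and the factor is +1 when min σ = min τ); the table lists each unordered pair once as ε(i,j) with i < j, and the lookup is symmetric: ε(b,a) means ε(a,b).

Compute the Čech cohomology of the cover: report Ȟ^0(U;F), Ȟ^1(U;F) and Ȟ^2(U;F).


Ȟ^0 ≅ Z; Ȟ^1 ≅ 0; Ȟ^2 ≅ Z

nerve of the cover:
  V12={b,d,e,f} V13={b,c,f} V14={c,d,e} V23={a,b,f} V24={a,d,e} V34={a,c,g}
  V123={b,f} V124={d,e} V134={c} V234={a}
C dims 4,6,4; δ0: rk 3, SNF 1^3; δ1: rk 3, SNF 1^3
Ȟ^0 = (4 − 3) − 0 = 1, so Ȟ^0 ≅ Z
Ȟ^1 = (6 − 3) − 3 = 0, so Ȟ^1 ≅ 0
Ȟ^2 = (4 − 0) − 3 = 1, so Ȟ^2 ≅ Z


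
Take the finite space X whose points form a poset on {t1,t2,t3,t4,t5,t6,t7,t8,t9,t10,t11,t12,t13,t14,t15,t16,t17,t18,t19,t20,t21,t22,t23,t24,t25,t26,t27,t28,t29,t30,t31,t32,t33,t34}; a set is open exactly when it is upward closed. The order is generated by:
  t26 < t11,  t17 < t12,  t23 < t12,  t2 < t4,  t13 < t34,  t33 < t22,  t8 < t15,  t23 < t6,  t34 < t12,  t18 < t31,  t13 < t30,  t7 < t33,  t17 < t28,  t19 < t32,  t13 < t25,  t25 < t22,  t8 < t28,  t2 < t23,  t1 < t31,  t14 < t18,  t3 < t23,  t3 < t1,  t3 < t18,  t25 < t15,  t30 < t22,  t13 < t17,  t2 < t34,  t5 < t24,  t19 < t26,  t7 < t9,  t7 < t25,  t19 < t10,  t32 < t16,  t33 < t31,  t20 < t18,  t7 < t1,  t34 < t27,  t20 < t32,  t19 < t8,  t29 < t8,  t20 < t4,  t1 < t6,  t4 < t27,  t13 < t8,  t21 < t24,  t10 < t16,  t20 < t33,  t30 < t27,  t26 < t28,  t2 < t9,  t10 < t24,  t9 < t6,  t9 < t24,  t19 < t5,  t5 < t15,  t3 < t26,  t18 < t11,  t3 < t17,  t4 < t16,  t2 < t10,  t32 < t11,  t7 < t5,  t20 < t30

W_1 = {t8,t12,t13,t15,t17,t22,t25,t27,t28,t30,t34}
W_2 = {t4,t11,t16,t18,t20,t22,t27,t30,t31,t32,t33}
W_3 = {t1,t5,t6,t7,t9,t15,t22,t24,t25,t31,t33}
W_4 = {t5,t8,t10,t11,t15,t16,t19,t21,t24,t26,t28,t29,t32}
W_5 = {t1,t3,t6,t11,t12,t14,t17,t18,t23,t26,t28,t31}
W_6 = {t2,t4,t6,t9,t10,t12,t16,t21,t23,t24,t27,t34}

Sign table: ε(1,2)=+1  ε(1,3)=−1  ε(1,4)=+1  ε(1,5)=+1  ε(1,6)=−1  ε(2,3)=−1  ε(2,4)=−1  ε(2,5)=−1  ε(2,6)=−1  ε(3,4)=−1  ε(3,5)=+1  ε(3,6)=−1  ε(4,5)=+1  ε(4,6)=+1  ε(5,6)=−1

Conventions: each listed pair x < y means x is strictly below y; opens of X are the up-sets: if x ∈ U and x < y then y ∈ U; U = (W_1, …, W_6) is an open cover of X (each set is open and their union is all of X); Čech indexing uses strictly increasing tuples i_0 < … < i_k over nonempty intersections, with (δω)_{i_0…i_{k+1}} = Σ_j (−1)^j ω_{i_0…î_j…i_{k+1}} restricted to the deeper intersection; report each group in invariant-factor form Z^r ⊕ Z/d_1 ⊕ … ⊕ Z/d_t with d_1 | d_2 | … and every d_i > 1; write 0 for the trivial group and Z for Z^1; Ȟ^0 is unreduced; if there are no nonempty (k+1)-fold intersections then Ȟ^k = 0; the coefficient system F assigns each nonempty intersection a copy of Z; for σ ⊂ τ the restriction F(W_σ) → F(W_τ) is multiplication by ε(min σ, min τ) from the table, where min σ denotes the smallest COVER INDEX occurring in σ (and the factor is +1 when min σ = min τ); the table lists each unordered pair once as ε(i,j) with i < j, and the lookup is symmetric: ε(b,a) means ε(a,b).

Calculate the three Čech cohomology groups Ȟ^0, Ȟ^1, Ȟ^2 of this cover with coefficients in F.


nonempty overlaps:
  W12={t22,t27,t30} W13={t15,t22,t25} W14={t8,t15,t28} W15={t12,t17,t28} W16={t12,t27,t34} W23={t22,t31,t33} W24={t11,t16,t32} W25={t11,t18,t31} W26={t4,t16,t27} W34={t5,t15,t24} W35={t1,t6,t31} W36={t6,t9,t24} W45={t11,t26,t28} W46={t10,t16,t21,t24} W56={t6,t12,t23}
  W123={t22} W126={t27} W134={t15} W145={t28} W156={t12} W235={t31} W245={t11} W246={t16} W346={t24} W356={t6}
C dims 6,15,10; δ0: rk 6, SNF 1^5·2; δ1: rk 9, SNF 1^9
degree 0: 6−6−0 = 0 → Ȟ^0 ≅ 0
degree 1: 15−9−6 = 0 plus torsion [2] → Ȟ^1 ≅ Z/2
degree 2: 10−0−9 = 1 → Ȟ^2 ≅ Z

Ȟ^0(U;F) ≅ 0, Ȟ^1(U;F) ≅ Z/2 and Ȟ^2(U;F) ≅ Z


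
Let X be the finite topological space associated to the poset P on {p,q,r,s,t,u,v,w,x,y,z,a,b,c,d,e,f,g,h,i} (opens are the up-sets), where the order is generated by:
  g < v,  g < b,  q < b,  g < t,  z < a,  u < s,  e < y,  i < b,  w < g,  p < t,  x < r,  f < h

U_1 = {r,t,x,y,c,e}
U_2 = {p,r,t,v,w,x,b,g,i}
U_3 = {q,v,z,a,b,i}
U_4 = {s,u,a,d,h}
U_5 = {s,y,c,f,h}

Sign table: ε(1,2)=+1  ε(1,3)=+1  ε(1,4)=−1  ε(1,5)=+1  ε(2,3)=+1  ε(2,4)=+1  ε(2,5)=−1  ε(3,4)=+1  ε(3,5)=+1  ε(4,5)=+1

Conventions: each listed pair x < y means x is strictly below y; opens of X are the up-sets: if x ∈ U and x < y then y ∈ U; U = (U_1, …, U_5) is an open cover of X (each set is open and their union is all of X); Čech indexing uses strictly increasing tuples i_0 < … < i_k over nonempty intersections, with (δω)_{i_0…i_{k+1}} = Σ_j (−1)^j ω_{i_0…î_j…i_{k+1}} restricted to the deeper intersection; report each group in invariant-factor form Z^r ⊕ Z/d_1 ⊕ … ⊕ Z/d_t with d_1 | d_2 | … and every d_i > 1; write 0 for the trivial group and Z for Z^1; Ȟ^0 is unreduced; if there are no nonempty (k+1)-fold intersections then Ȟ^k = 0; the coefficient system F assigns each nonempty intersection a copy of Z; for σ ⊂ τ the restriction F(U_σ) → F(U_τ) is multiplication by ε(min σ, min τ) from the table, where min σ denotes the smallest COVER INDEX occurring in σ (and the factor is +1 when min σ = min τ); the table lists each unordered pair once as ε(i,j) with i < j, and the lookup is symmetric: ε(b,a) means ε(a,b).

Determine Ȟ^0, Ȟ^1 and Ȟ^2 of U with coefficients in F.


intersection data:
  U12={r,t,x} U15={y,c} U23={v,b,i} U34={a} U45={s,h}
C dims 5,5; δ0: rk 4, SNF 1^4
Ȟ^0 = (5 − 4) − 0 = 1, so Ȟ^0 ≅ Z
Ȟ^1 = (5 − 0) − 4 = 1, so Ȟ^1 ≅ Z
Ȟ^2 = (0 − 0) − 0 = 0, so Ȟ^2 ≅ 0

Ȟ^0(U;F) ≅ Z, Ȟ^1(U;F) ≅ Z, Ȟ^2(U;F) ≅ 0


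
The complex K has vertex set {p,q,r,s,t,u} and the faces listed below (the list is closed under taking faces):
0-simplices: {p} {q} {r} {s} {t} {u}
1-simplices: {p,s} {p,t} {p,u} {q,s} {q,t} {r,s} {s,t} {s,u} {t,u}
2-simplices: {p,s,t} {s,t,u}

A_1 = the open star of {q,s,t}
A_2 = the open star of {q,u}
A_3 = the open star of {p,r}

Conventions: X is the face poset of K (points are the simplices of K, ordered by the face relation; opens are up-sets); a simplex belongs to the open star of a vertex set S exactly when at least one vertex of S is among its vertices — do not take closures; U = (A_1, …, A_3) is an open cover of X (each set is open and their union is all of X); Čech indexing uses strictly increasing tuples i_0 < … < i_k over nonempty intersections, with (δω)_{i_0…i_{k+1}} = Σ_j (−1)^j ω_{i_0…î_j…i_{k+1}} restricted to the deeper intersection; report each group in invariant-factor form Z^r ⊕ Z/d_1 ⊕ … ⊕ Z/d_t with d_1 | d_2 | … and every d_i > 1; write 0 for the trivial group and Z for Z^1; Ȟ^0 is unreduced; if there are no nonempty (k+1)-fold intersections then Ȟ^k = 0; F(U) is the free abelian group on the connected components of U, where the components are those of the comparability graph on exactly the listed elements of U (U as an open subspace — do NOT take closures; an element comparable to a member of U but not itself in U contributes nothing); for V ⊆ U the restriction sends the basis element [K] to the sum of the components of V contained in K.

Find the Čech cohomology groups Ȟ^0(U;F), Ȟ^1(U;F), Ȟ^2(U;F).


nerve simplices:
  A1={{q},{s},{t},{p,s},{p,t},{q,s},{q,t},{r,s},{s,t},{s,u},{t,u},{p,s,t},{s,t,u}} A2={{q},{u},{p,u},{q,s},{q,t},{s,u},{t,u},{s,t,u}} A3={{p},{r},{p,s},{p,t},{p,u},{r,s},{p,s,t}}
  A12={{q},{q,s},{q,t},{s,u},{t,u},{s,t,u}} A13={{p,s},{p,t},{r,s},{p,s,t}} A23={{p,u}}
components per intersection:
  A1: {{q},{s},{t},{p,s},{p,t},{q,s},{q,t},{r,s},{s,t},{s,u},{t,u},{p,s,t},{s,t,u}}
  A2: {{q},{q,s},{q,t}} {{u},{p,u},{s,u},{t,u},{s,t,u}}
  A3: {{p},{p,s},{p,t},{p,u},{p,s,t}} {{r},{r,s}}
  A12: {{q},{q,s},{q,t}} {{s,u},{t,u},{s,t,u}}
  A13: {{p,s},{p,t},{p,s,t}} {{r,s}}
  A23: {{p,u}}
C dims 5,5; δ0: rk 4, SNF 1^4
degree 0: 5−4−0 = 1 → Ȟ^0 ≅ Z
degree 1: 5−0−4 = 1 → Ȟ^1 ≅ Z
degree 2: 0−0−0 = 0 → Ȟ^2 ≅ 0

Ȟ^0(U;F) ≅ Z, Ȟ^1(U;F) ≅ Z, Ȟ^2(U;F) ≅ 0


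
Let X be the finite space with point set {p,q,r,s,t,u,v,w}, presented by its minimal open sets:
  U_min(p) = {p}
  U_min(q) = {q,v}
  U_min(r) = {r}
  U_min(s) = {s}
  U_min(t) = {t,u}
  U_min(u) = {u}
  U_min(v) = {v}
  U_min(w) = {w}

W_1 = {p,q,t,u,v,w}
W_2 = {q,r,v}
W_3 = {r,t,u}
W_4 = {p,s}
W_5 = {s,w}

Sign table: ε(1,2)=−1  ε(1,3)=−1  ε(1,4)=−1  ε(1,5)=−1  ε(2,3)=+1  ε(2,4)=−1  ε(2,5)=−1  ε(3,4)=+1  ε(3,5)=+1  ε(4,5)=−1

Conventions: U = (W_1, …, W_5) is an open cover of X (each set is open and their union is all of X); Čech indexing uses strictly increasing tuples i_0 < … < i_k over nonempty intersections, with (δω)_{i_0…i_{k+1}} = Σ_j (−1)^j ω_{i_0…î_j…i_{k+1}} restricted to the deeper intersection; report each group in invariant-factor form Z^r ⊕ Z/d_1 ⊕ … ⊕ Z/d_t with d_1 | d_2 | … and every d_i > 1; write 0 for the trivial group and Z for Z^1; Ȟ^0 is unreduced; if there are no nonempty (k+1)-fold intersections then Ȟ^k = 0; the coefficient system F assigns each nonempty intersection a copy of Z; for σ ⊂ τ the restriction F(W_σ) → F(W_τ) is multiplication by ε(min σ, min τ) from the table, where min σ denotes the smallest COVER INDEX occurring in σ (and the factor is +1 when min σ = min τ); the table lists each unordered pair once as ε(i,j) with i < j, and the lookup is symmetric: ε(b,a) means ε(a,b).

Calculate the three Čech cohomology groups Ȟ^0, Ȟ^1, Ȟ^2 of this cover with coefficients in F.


cover nerve:
  W12={q,v} W13={t,u} W14={p} W15={w} W23={r} W45={s}
C dims 5,6; δ0: rk 5, SNF 1^4·2
Ȟ^0: (5−5)−0=0 ⇒ 0
Ȟ^1: (6−0)−5=1 plus torsion [2] ⇒ Z ⊕ Z/2
Ȟ^2: (0−0)−0=0 ⇒ 0

Ȟ^0 = 0; Ȟ^1 = Z ⊕ Z/2; Ȟ^2 = 0


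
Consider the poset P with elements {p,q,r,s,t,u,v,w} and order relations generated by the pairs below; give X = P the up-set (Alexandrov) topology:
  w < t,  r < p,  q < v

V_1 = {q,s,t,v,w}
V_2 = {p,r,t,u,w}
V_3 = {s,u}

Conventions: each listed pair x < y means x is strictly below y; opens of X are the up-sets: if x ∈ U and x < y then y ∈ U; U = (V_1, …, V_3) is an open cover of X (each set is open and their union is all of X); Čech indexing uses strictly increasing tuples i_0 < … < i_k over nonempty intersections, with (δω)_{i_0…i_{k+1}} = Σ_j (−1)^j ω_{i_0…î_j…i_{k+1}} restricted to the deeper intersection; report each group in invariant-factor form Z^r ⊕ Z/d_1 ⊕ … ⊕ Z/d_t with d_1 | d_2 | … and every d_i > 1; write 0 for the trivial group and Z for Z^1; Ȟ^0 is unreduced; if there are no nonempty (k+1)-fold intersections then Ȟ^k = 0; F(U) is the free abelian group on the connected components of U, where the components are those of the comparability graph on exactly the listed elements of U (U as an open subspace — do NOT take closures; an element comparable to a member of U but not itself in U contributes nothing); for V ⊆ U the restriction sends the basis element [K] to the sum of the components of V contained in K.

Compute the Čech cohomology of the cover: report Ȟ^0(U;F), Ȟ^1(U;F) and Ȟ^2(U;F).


Ȟ^0(U;F) ≅ Z^5,  Ȟ^1(U;F) ≅ 0,  Ȟ^2(U;F) ≅ 0

nonempty intersections:
  V12={t,w} V13={s} V23={u}
components per intersection:
  V1: {q,v} {s} {t,w}
  V2: {p,r} {t,w} {u}
  V3: {s} {u}
  V12: {t,w}
  V13: {s}
  V23: {u}
C dims 8,3; δ0: rk 3, SNF 1^3
Ȟ^0: (8−3)−0=5 ⇒ Z^5
Ȟ^1: (3−0)−3=0 ⇒ 0
Ȟ^2: (0−0)−0=0 ⇒ 0


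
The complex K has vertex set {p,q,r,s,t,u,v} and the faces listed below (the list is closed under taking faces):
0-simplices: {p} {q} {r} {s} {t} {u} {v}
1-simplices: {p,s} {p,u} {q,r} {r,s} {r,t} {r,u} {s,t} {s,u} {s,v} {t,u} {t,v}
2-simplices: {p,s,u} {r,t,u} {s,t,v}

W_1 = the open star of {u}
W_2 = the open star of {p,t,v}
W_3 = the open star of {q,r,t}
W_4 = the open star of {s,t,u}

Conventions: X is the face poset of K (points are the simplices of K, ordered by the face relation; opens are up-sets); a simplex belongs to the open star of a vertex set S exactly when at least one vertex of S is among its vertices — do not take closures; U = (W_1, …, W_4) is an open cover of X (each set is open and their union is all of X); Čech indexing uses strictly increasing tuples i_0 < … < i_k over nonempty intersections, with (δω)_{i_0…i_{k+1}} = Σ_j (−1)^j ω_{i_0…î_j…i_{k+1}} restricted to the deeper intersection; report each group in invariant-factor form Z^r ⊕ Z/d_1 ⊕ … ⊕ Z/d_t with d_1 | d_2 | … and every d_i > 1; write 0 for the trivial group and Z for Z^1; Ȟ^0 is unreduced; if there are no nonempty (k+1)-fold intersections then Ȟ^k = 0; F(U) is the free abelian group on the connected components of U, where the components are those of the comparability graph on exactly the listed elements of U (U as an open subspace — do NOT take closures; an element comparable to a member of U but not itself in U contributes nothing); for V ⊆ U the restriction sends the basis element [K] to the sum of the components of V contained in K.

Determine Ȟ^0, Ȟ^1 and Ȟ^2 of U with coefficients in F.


Ȟ^0(U;F) ≅ Z, Ȟ^1(U;F) ≅ Z and Ȟ^2(U;F) ≅ 0

intersection data:
  W1={{u},{p,u},{r,u},{s,u},{t,u},{p,s,u},{r,t,u}} W2={{p},{t},{v},{p,s},{p,u},{r,t},{s,t},{s,v},{t,u},{t,v},{p,s,u},{r,t,u},{s,t,v}} W3={{q},{r},{t},{q,r},{r,s},{r,t},{r,u},{s,t},{t,u},{t,v},{r,t,u},{s,t,v}} W4={{s},{t},{u},{p,s},{p,u},{r,s},{r,t},{r,u},{s,t},{s,u},{s,v},{t,u},{t,v},{p,s,u},{r,t,u},{s,t,v}}
  W12={{p,u},{t,u},{p,s,u},{r,t,u}} W13={{r,u},{t,u},{r,t,u}} W14={{u},{p,u},{r,u},{s,u},{t,u},{p,s,u},{r,t,u}} W23={{t},{r,t},{s,t},{t,u},{t,v},{r,t,u},{s,t,v}} W24={{t},{p,s},{p,u},{r,t},{s,t},{s,v},{t,u},{t,v},{p,s,u},{r,t,u},{s,t,v}} W34={{t},{r,s},{r,t},{r,u},{s,t},{t,u},{t,v},{r,t,u},{s,t,v}}
  W123={{t,u},{r,t,u}} W124={{p,u},{t,u},{p,s,u},{r,t,u}} W134={{r,u},{t,u},{r,t,u}} W234={{t},{r,t},{s,t},{t,u},{t,v},{r,t,u},{s,t,v}}
  W1234={{t,u},{r,t,u}}
components per intersection:
  W1: {{u},{p,u},{r,u},{s,u},{t,u},{p,s,u},{r,t,u}}
  W2: {{p},{p,s},{p,u},{p,s,u}} {{t},{v},{r,t},{s,t},{s,v},{t,u},{t,v},{r,t,u},{s,t,v}}
  W3: {{q},{r},{t},{q,r},{r,s},{r,t},{r,u},{s,t},{t,u},{t,v},{r,t,u},{s,t,v}}
  W4: {{s},{t},{u},{p,s},{p,u},{r,s},{r,t},{r,u},{s,t},{s,u},{s,v},{t,u},{t,v},{p,s,u},{r,t,u},{s,t,v}}
  W12: {{p,u},{p,s,u}} {{t,u},{r,t,u}}
  W13: {{r,u},{t,u},{r,t,u}}
  W14: {{u},{p,u},{r,u},{s,u},{t,u},{p,s,u},{r,t,u}}
  W23: {{t},{r,t},{s,t},{t,u},{t,v},{r,t,u},{s,t,v}}
  W24: {{t},{r,t},{s,t},{s,v},{t,u},{t,v},{r,t,u},{s,t,v}} {{p,s},{p,u},{p,s,u}}
  W34: {{t},{r,t},{r,u},{s,t},{t,u},{t,v},{r,t,u},{s,t,v}} {{r,s}}
  W123: {{t,u},{r,t,u}}
  W124: {{p,u},{p,s,u}} {{t,u},{r,t,u}}
  W134: {{r,u},{t,u},{r,t,u}}
  W234: {{t},{r,t},{s,t},{t,u},{t,v},{r,t,u},{s,t,v}}
  W1234: {{t,u},{r,t,u}}
C dims 5,9,5,1; δ0: rk 4, SNF 1^4; δ1: rk 4, SNF 1^4; δ2: rk 1, SNF 1^1
Ȟ^0 = (5 − 4) − 0 = 1, so Ȟ^0 ≅ Z
Ȟ^1 = (9 − 4) − 4 = 1, so Ȟ^1 ≅ Z
Ȟ^2 = (5 − 1) − 4 = 0, so Ȟ^2 ≅ 0


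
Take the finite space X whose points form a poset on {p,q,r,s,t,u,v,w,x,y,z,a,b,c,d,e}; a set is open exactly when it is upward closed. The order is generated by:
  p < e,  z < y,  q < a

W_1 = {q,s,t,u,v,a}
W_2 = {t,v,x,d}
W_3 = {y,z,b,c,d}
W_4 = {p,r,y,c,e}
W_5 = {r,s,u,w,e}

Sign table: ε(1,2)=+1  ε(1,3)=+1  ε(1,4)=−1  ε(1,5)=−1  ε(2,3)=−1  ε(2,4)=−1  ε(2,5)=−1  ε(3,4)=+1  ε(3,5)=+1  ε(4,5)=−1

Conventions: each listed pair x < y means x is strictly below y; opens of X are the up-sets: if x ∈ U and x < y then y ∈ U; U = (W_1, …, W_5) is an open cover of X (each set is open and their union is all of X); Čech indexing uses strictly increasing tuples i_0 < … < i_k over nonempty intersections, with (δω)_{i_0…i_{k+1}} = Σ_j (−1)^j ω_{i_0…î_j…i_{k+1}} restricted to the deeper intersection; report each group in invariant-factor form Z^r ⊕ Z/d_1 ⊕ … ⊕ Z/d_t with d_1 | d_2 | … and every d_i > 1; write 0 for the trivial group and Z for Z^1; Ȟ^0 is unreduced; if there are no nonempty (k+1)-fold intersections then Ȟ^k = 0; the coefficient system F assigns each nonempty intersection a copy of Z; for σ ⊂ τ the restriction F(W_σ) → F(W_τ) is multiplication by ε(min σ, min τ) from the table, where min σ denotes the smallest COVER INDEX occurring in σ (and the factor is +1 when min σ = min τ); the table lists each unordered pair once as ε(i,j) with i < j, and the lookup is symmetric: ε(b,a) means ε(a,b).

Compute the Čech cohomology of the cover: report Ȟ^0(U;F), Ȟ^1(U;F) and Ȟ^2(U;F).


cover nerve:
  W12={t,v} W15={s,u} W23={d} W34={y,c} W45={r,e}
C dims 5,5; δ0: rk 5, SNF 1^4·2
Ȟ^0: (5−5)−0=0 ⇒ 0
Ȟ^1: (5−0)−5=0 plus torsion [2] ⇒ Z/2
Ȟ^2: (0−0)−0=0 ⇒ 0

Ȟ^0(U;F) ≅ 0,  Ȟ^1(U;F) ≅ Z/2,  Ȟ^2(U;F) ≅ 0


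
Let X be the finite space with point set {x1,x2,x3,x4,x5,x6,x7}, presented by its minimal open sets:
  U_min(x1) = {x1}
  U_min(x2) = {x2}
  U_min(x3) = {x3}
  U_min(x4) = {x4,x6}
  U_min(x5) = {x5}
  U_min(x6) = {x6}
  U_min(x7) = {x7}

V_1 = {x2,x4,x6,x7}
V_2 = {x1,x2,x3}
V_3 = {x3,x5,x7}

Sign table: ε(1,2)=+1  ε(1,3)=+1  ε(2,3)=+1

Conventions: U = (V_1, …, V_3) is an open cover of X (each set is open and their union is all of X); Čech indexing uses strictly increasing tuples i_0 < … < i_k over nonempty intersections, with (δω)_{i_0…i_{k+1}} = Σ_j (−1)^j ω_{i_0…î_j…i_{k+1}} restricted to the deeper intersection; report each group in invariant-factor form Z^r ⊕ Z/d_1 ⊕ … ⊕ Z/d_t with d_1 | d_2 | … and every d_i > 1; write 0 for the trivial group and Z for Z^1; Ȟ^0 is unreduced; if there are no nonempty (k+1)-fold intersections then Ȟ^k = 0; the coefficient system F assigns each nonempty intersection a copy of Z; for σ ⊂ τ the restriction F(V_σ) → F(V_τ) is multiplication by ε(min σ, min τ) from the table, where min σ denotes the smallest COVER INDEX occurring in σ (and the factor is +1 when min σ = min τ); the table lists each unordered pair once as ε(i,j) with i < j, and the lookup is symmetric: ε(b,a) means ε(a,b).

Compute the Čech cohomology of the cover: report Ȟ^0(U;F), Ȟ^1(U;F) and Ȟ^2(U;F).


Ȟ^0 = Z,  Ȟ^1 = Z,  Ȟ^2 = 0

nonempty intersections:
  V12={x2} V13={x7} V23={x3}
C dims 3,3; δ0: rk 2, SNF 1^2
Ȟ^0: (3−2)−0=1 ⇒ Z
Ȟ^1: (3−0)−2=1 ⇒ Z
Ȟ^2: (0−0)−0=0 ⇒ 0


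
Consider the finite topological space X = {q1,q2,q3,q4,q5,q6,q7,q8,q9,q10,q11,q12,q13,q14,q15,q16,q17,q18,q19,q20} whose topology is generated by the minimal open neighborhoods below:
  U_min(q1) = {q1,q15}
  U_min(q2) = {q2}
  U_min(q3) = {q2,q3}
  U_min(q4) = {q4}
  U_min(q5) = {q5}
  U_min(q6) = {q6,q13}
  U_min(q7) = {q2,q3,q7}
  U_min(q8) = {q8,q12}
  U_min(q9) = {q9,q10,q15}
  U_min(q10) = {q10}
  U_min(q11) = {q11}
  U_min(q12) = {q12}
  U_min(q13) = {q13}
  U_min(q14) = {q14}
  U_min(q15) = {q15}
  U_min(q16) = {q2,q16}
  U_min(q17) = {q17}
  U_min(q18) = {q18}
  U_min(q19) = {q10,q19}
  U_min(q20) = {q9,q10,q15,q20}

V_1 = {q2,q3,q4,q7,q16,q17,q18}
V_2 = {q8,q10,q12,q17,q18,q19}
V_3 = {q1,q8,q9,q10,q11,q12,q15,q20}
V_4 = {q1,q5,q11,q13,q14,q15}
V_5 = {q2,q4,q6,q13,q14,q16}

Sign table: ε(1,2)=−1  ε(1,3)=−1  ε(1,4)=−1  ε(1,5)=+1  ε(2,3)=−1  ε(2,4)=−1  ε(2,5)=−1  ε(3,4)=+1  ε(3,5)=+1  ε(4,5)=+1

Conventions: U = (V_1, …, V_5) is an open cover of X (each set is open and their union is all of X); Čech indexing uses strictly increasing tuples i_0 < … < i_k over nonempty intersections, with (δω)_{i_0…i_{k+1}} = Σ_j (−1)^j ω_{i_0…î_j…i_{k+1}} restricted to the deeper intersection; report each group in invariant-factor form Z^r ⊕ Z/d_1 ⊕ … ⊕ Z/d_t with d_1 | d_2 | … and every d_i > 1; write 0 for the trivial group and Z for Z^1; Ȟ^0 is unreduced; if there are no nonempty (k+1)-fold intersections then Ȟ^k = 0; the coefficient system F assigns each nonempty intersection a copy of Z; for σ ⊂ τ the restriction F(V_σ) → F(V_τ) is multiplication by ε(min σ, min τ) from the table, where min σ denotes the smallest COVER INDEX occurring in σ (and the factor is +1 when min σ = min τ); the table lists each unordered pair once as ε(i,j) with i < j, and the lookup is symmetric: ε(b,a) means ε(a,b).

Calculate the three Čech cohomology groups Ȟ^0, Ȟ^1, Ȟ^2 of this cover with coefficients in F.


nonempty overlaps:
  V12={q17,q18} V15={q2,q4,q16} V23={q8,q10,q12} V34={q1,q11,q15} V45={q13,q14}
C dims 5,5; δ0: rk 4, SNF 1^4
degree 0: 5−4−0 = 1 → Ȟ^0 ≅ Z
degree 1: 5−0−4 = 1 → Ȟ^1 ≅ Z
degree 2: 0−0−0 = 0 → Ȟ^2 ≅ 0

Ȟ^0 = Z, Ȟ^1 = Z, Ȟ^2 = 0


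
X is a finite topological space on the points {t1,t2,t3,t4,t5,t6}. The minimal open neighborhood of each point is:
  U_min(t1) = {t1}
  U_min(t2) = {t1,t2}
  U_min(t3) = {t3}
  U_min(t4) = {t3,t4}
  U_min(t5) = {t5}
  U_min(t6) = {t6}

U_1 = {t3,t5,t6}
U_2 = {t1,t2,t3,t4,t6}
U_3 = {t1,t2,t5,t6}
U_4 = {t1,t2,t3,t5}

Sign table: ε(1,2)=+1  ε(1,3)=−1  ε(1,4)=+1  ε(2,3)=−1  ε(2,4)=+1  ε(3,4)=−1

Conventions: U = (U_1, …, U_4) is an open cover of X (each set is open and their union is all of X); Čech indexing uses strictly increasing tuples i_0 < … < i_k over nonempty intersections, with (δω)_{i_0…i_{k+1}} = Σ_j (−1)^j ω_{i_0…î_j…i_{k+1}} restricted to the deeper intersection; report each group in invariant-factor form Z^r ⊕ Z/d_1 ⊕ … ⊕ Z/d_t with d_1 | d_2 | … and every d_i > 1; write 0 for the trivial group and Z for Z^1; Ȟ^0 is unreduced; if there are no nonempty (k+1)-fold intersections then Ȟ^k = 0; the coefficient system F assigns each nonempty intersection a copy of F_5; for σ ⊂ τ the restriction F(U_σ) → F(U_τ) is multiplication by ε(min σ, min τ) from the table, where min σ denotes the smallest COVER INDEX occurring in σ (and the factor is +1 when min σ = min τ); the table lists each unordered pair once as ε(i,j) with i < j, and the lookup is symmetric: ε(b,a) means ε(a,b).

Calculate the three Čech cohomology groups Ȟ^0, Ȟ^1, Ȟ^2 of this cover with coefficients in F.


nonempty intersections:
  U12={t3,t6} U13={t5,t6} U14={t3,t5} U23={t1,t2,t6} U24={t1,t2,t3} U34={t1,t2,t5}
  U123={t6} U124={t3} U134={t5} U234={t1,t2}
C dims 4,6,4; δ0: rk_F5 3; δ1: rk_F5 3
Ȟ^0: (4−3)−0=1 ⇒ Z/5
Ȟ^1: (6−3)−3=0 ⇒ 0
Ȟ^2: (4−0)−3=1 ⇒ Z/5

Ȟ^0 = Z/5,  Ȟ^1 = 0,  Ȟ^2 = Z/5


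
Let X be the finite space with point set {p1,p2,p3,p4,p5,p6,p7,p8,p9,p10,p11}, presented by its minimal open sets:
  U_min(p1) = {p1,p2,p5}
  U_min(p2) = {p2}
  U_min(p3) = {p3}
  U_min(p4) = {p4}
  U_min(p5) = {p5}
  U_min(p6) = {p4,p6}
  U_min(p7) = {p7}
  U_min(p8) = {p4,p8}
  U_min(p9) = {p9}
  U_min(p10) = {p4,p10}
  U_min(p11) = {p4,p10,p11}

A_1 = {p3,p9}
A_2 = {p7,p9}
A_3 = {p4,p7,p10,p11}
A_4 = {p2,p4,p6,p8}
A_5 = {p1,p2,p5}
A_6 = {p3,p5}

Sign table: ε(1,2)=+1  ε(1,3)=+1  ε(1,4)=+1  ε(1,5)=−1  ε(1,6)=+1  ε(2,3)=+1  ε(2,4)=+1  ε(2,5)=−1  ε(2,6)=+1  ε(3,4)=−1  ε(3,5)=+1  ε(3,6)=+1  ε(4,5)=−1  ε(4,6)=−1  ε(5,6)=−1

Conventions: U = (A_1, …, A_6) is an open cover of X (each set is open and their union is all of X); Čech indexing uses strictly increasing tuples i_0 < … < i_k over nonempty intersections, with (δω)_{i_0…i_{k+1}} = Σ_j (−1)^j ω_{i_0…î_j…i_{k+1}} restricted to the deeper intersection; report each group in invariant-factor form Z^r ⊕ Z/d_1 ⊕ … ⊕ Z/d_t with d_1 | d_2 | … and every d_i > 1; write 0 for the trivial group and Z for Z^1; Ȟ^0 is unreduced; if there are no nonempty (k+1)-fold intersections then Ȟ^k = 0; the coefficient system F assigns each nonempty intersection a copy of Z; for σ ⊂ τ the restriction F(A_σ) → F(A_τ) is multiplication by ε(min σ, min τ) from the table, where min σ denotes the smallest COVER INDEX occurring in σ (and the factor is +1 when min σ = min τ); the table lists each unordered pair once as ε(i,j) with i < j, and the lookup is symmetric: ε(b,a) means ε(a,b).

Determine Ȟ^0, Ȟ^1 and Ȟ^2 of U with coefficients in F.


nonempty overlaps:
  A12={p9} A16={p3} A23={p7} A34={p4} A45={p2} A56={p5}
C dims 6,6; δ0: rk 6, SNF 1^5·2
degree 0: 6−6−0 = 0 → Ȟ^0 ≅ 0
degree 1: 6−0−6 = 0 plus torsion [2] → Ȟ^1 ≅ Z/2
degree 2: 0−0−0 = 0 → Ȟ^2 ≅ 0

Ȟ^0 ≅ 0, Ȟ^1 ≅ Z/2, Ȟ^2 ≅ 0


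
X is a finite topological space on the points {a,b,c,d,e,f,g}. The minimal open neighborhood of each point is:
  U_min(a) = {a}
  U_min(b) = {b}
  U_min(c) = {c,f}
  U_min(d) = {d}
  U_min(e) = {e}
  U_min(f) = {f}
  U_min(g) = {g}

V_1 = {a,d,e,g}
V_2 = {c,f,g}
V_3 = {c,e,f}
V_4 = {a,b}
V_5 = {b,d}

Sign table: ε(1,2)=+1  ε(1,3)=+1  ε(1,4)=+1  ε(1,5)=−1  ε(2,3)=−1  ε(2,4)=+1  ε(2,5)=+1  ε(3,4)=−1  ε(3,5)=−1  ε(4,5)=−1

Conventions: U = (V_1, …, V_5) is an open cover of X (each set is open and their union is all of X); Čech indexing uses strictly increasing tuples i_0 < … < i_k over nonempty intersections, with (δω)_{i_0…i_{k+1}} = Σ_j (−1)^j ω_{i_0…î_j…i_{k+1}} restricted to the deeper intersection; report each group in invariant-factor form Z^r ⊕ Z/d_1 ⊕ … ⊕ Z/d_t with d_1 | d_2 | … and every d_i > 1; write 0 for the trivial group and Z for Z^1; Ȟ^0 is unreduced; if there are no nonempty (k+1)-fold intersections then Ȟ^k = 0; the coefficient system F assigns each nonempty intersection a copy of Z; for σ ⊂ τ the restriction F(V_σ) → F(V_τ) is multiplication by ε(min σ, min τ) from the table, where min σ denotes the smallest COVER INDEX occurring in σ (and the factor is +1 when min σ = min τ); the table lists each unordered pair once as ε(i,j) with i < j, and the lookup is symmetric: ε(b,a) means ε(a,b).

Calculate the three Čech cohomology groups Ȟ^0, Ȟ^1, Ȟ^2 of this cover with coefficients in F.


nonempty intersections:
  V12={g} V13={e} V14={a} V15={d} V23={c,f} V45={b}
C dims 5,6; δ0: rk 5, SNF 1^4·2
Ȟ^0: (5−5)−0=0 ⇒ 0
Ȟ^1: (6−0)−5=1 plus torsion [2] ⇒ Z ⊕ Z/2
Ȟ^2: (0−0)−0=0 ⇒ 0

Ȟ^0(U;F) ≅ 0,  Ȟ^1(U;F) ≅ Z ⊕ Z/2,  Ȟ^2(U;F) ≅ 0


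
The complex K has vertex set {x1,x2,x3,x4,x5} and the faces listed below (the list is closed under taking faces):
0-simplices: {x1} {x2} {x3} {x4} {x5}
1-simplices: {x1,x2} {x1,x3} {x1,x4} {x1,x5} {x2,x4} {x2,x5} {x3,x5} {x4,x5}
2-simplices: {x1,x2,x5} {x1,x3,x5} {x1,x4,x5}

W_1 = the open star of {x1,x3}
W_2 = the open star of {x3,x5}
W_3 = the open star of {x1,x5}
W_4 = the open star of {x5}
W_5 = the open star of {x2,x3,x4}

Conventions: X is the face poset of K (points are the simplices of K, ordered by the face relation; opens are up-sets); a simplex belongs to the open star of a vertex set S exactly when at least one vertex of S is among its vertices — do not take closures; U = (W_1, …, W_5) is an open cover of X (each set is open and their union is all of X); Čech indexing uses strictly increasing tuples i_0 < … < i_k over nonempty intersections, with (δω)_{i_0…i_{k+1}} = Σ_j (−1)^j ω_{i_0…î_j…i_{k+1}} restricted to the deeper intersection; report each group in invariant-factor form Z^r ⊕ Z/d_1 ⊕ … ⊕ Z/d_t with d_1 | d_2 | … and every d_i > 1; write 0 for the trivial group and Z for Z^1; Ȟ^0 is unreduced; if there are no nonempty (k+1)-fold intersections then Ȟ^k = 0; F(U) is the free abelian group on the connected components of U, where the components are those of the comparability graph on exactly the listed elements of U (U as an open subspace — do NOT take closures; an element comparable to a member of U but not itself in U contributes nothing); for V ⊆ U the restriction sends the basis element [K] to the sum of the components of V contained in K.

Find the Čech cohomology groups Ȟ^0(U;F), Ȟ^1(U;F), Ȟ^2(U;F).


intersection data:
  W1={{x1},{x3},{x1,x2},{x1,x3},{x1,x4},{x1,x5},{x3,x5},{x1,x2,x5},{x1,x3,x5},{x1,x4,x5}} W2={{x3},{x5},{x1,x3},{x1,x5},{x2,x5},{x3,x5},{x4,x5},{x1,x2,x5},{x1,x3,x5},{x1,x4,x5}} W3={{x1},{x5},{x1,x2},{x1,x3},{x1,x4},{x1,x5},{x2,x5},{x3,x5},{x4,x5},{x1,x2,x5},{x1,x3,x5},{x1,x4,x5}} W4={{x5},{x1,x5},{x2,x5},{x3,x5},{x4,x5},{x1,x2,x5},{x1,x3,x5},{x1,x4,x5}} W5={{x2},{x3},{x4},{x1,x2},{x1,x3},{x1,x4},{x2,x4},{x2,x5},{x3,x5},{x4,x5},{x1,x2,x5},{x1,x3,x5},{x1,x4,x5}}
  W12={{x3},{x1,x3},{x1,x5},{x3,x5},{x1,x2,x5},{x1,x3,x5},{x1,x4,x5}} W13={{x1},{x1,x2},{x1,x3},{x1,x4},{x1,x5},{x3,x5},{x1,x2,x5},{x1,x3,x5},{x1,x4,x5}} W14={{x1,x5},{x3,x5},{x1,x2,x5},{x1,x3,x5},{x1,x4,x5}} W15={{x3},{x1,x2},{x1,x3},{x1,x4},{x3,x5},{x1,x2,x5},{x1,x3,x5},{x1,x4,x5}} W23={{x5},{x1,x3},{x1,x5},{x2,x5},{x3,x5},{x4,x5},{x1,x2,x5},{x1,x3,x5},{x1,x4,x5}} W24={{x5},{x1,x5},{x2,x5},{x3,x5},{x4,x5},{x1,x2,x5},{x1,x3,x5},{x1,x4,x5}} W25={{x3},{x1,x3},{x2,x5},{x3,x5},{x4,x5},{x1,x2,x5},{x1,x3,x5},{x1,x4,x5}} W34={{x5},{x1,x5},{x2,x5},{x3,x5},{x4,x5},{x1,x2,x5},{x1,x3,x5},{x1,x4,x5}} W35={{x1,x2},{x1,x3},{x1,x4},{x2,x5},{x3,x5},{x4,x5},{x1,x2,x5},{x1,x3,x5},{x1,x4,x5}} W45={{x2,x5},{x3,x5},{x4,x5},{x1,x2,x5},{x1,x3,x5},{x1,x4,x5}}
  W123={{x1,x3},{x1,x5},{x3,x5},{x1,x2,x5},{x1,x3,x5},{x1,x4,x5}} W124={{x1,x5},{x3,x5},{x1,x2,x5},{x1,x3,x5},{x1,x4,x5}} W125={{x3},{x1,x3},{x3,x5},{x1,x2,x5},{x1,x3,x5},{x1,x4,x5}} W134={{x1,x5},{x3,x5},{x1,x2,x5},{x1,x3,x5},{x1,x4,x5}} W135={{x1,x2},{x1,x3},{x1,x4},{x3,x5},{x1,x2,x5},{x1,x3,x5},{x1,x4,x5}} W145={{x3,x5},{x1,x2,x5},{x1,x3,x5},{x1,x4,x5}} W234={{x5},{x1,x5},{x2,x5},{x3,x5},{x4,x5},{x1,x2,x5},{x1,x3,x5},{x1,x4,x5}} W235={{x1,x3},{x2,x5},{x3,x5},{x4,x5},{x1,x2,x5},{x1,x3,x5},{x1,x4,x5}} W245={{x2,x5},{x3,x5},{x4,x5},{x1,x2,x5},{x1,x3,x5},{x1,x4,x5}} W345={{x2,x5},{x3,x5},{x4,x5},{x1,x2,x5},{x1,x3,x5},{x1,x4,x5}}
  W1234={{x1,x5},{x3,x5},{x1,x2,x5},{x1,x3,x5},{x1,x4,x5}} W1235={{x1,x3},{x3,x5},{x1,x2,x5},{x1,x3,x5},{x1,x4,x5}} W1245={{x3,x5},{x1,x2,x5},{x1,x3,x5},{x1,x4,x5}} W1345={{x3,x5},{x1,x2,x5},{x1,x3,x5},{x1,x4,x5}} W2345={{x2,x5},{x3,x5},{x4,x5},{x1,x2,x5},{x1,x3,x5},{x1,x4,x5}}
  W12345={{x3,x5},{x1,x2,x5},{x1,x3,x5},{x1,x4,x5}}
components per intersection:
  W1: {{x1},{x3},{x1,x2},{x1,x3},{x1,x4},{x1,x5},{x3,x5},{x1,x2,x5},{x1,x3,x5},{x1,x4,x5}}
  W2: {{x3},{x5},{x1,x3},{x1,x5},{x2,x5},{x3,x5},{x4,x5},{x1,x2,x5},{x1,x3,x5},{x1,x4,x5}}
  W3: {{x1},{x5},{x1,x2},{x1,x3},{x1,x4},{x1,x5},{x2,x5},{x3,x5},{x4,x5},{x1,x2,x5},{x1,x3,x5},{x1,x4,x5}}
  W4: {{x5},{x1,x5},{x2,x5},{x3,x5},{x4,x5},{x1,x2,x5},{x1,x3,x5},{x1,x4,x5}}
  W5: {{x2},{x4},{x1,x2},{x1,x4},{x2,x4},{x2,x5},{x4,x5},{x1,x2,x5},{x1,x4,x5}} {{x3},{x1,x3},{x3,x5},{x1,x3,x5}}
  W12: {{x3},{x1,x3},{x1,x5},{x3,x5},{x1,x2,x5},{x1,x3,x5},{x1,x4,x5}}
  W13: {{x1},{x1,x2},{x1,x3},{x1,x4},{x1,x5},{x3,x5},{x1,x2,x5},{x1,x3,x5},{x1,x4,x5}}
  W14: {{x1,x5},{x3,x5},{x1,x2,x5},{x1,x3,x5},{x1,x4,x5}}
  W15: {{x3},{x1,x3},{x3,x5},{x1,x3,x5}} {{x1,x2},{x1,x2,x5}} {{x1,x4},{x1,x4,x5}}
  W23: {{x5},{x1,x3},{x1,x5},{x2,x5},{x3,x5},{x4,x5},{x1,x2,x5},{x1,x3,x5},{x1,x4,x5}}
  W24: {{x5},{x1,x5},{x2,x5},{x3,x5},{x4,x5},{x1,x2,x5},{x1,x3,x5},{x1,x4,x5}}
  W25: {{x3},{x1,x3},{x3,x5},{x1,x3,x5}} {{x2,x5},{x1,x2,x5}} {{x4,x5},{x1,x4,x5}}
  W34: {{x5},{x1,x5},{x2,x5},{x3,x5},{x4,x5},{x1,x2,x5},{x1,x3,x5},{x1,x4,x5}}
  W35: {{x1,x2},{x2,x5},{x1,x2,x5}} {{x1,x3},{x3,x5},{x1,x3,x5}} {{x1,x4},{x4,x5},{x1,x4,x5}}
  W45: {{x2,x5},{x1,x2,x5}} {{x3,x5},{x1,x3,x5}} {{x4,x5},{x1,x4,x5}}
  W123: {{x1,x3},{x1,x5},{x3,x5},{x1,x2,x5},{x1,x3,x5},{x1,x4,x5}}
  W124: {{x1,x5},{x3,x5},{x1,x2,x5},{x1,x3,x5},{x1,x4,x5}}
  W125: {{x3},{x1,x3},{x3,x5},{x1,x3,x5}} {{x1,x2,x5}} {{x1,x4,x5}}
  W134: {{x1,x5},{x3,x5},{x1,x2,x5},{x1,x3,x5},{x1,x4,x5}}
  W135: {{x1,x2},{x1,x2,x5}} {{x1,x3},{x3,x5},{x1,x3,x5}} {{x1,x4},{x1,x4,x5}}
  W145: {{x3,x5},{x1,x3,x5}} {{x1,x2,x5}} {{x1,x4,x5}}
  W234: {{x5},{x1,x5},{x2,x5},{x3,x5},{x4,x5},{x1,x2,x5},{x1,x3,x5},{x1,x4,x5}}
  W235: {{x1,x3},{x3,x5},{x1,x3,x5}} {{x2,x5},{x1,x2,x5}} {{x4,x5},{x1,x4,x5}}
  W245: {{x2,x5},{x1,x2,x5}} {{x3,x5},{x1,x3,x5}} {{x4,x5},{x1,x4,x5}}
  W345: {{x2,x5},{x1,x2,x5}} {{x3,x5},{x1,x3,x5}} {{x4,x5},{x1,x4,x5}}
  W1234: {{x1,x5},{x3,x5},{x1,x2,x5},{x1,x3,x5},{x1,x4,x5}}
  W1235: {{x1,x3},{x3,x5},{x1,x3,x5}} {{x1,x2,x5}} {{x1,x4,x5}}
  W1245: {{x3,x5},{x1,x3,x5}} {{x1,x2,x5}} {{x1,x4,x5}}
  W1345: {{x3,x5},{x1,x3,x5}} {{x1,x2,x5}} {{x1,x4,x5}}
  W2345: {{x2,x5},{x1,x2,x5}} {{x3,x5},{x1,x3,x5}} {{x4,x5},{x1,x4,x5}}
  W12345: {{x3,x5},{x1,x3,x5}} {{x1,x2,x5}} {{x1,x4,x5}}
C dims 6,18,22,13; δ0: rk 5, SNF 1^5; δ1: rk 12, SNF 1^12; δ2: rk 10, SNF 1^10
Ȟ^0 = (6 − 5) − 0 = 1, so Ȟ^0 ≅ Z
Ȟ^1 = (18 − 12) − 5 = 1, so Ȟ^1 ≅ Z
Ȟ^2 = (22 − 10) − 12 = 0, so Ȟ^2 ≅ 0

Ȟ^0 ≅ Z; Ȟ^1 ≅ Z; Ȟ^2 ≅ 0
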